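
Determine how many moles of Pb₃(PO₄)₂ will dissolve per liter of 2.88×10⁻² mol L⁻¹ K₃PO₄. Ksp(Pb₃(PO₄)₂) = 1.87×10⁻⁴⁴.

9.42×10⁻¹⁵ M

Pb₃(PO₄)₂(s) ⇌ 3 Pb²⁺(aq) + 2 PO₄³⁻(aq)
PO₄³⁻ is already present at 2.88×10⁻² mol L⁻¹. If s mol/L of Pb₃(PO₄)₂ dissolves, [Pb²⁺] = 3s while [PO₄³⁻] ≈ 2.88×10⁻² mol L⁻¹.
Ksp = [Pb²⁺]^3[PO₄³⁻]^2 = (3s)^3(2.88×10⁻²)^2
(3s)^3 = 1.87×10⁻⁴⁴ / (2.88×10⁻²)^2 = 2.25×10⁻⁴¹
s = 9.42×10⁻¹⁵ mol L⁻¹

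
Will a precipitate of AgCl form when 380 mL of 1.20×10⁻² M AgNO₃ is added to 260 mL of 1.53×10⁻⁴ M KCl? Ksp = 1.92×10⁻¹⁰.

Total volume after mixing = 380 + 260 = 640 mL.
[Ag⁺] = (1.20×10⁻²)(380)/640 = 7.13×10⁻³ M
[Cl⁻] = (1.53×10⁻⁴)(260)/640 = 6.22×10⁻⁵ M
Q = [Ag⁺][Cl⁻] = 4.43×10⁻⁷
Q = 4.43×10⁻⁷ > Ksp = 1.92×10⁻¹⁰, so the solution is supersaturated and AgCl precipitates.

Yes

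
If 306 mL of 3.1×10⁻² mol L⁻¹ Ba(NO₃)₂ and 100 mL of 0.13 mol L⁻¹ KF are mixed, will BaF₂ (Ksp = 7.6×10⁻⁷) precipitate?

After mixing, V = 306 mL + 100 mL = 406 mL.
[Ba²⁺] = (3.1×10⁻²)(306)/406 = 2.3×10⁻² mol L⁻¹
[F⁻] = (0.13)(100)/406 = 3.2×10⁻² mol L⁻¹
Q = [Ba²⁺][F⁻]^2 = 2.4×10⁻⁵
Since Q (2.4×10⁻⁵) exceeds Ksp (7.6×10⁻⁷), BaF₂ will precipitate.

Yes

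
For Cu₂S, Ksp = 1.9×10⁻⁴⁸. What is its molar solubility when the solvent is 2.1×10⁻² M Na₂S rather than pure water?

4.8×10⁻²⁴ M

Cu₂S(s) ⇌ 2 Cu⁺(aq) + S²⁻(aq)
Let s be the solubility of Cu₂S here. The common ion gives [S²⁻] ≈ 2.1×10⁻² M, and [Cu⁺] = 2s.
Ksp = [Cu⁺]^2[S²⁻] = (2s)^2(2.1×10⁻²)
(2s)^2 = 1.9×10⁻⁴⁸ / (2.1×10⁻²) = 9.0×10⁻⁴⁷
s = 4.8×10⁻²⁴ M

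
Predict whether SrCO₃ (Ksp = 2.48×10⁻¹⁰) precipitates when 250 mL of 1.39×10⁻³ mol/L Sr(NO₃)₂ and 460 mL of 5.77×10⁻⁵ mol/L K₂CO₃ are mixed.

Yes

The combined volume is 710 mL.
[Sr²⁺] = (1.39×10⁻³)(250)/710 = 4.89×10⁻⁴ mol/L
[CO₃²⁻] = (5.77×10⁻⁵)(460)/710 = 3.74×10⁻⁵ mol/L
Q = [Sr²⁺][CO₃²⁻] = 1.83×10⁻⁸
Since Q (1.83×10⁻⁸) exceeds Ksp (2.48×10⁻¹⁰), SrCO₃ will precipitate.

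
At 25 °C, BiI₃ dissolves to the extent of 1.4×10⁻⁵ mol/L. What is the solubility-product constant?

Ksp = 1.0×10⁻¹⁸

BiI₃(s) ⇌ Bi³⁺(aq) + 3 I⁻(aq)
Call the molar solubility s, so that [Bi³⁺] = s and [I⁻] = 3s.
Ksp = [Bi³⁺][I⁻]^3 = s · (3s)^3 = 27s^4
Ksp = 27 × (1.4×10⁻⁵)^4 = 1.0×10⁻¹⁸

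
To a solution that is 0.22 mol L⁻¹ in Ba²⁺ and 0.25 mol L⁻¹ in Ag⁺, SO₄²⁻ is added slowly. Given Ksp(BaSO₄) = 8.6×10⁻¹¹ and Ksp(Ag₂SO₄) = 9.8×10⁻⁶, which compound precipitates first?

A salt starts to precipitate once the ion product Q reaches its Ksp.
For BaSO₄: [SO₄²⁻] = (Ksp/[Ba²⁺]) = 3.9×10⁻¹⁰ mol L⁻¹
For Ag₂SO₄: [SO₄²⁻] = (Ksp/[Ag⁺]^2) = 1.6×10⁻⁴ mol L⁻¹
BaSO₄ requires the lower [SO₄²⁻], so it precipitates first.

BaSO₄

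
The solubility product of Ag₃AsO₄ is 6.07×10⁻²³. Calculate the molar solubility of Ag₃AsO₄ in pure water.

1.22×10⁻⁶ M

Ag₃AsO₄(s) ⇌ 3 Ag⁺(aq) + AsO₄³⁻(aq)
If s mol/L of Ag₃AsO₄ dissolves, [Ag⁺] = 3s and [AsO₄³⁻] = s.
Ksp = [Ag⁺]^3[AsO₄³⁻] = (3s)^3 · s = 27s^4
27s^4 = 6.07×10⁻²³  ⇒  s^4 = 2.25×10⁻²⁴
s = 1.22×10⁻⁶ M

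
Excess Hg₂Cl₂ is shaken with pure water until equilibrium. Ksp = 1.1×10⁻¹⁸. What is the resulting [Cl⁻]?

1.3×10⁻⁶ M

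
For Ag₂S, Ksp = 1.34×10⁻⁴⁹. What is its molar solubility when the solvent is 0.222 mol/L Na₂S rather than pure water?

3.88×10⁻²⁵ M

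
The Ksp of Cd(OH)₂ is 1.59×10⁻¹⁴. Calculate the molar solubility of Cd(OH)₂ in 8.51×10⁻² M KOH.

2.20×10⁻¹² M

Cd(OH)₂(s) ⇌ Cd²⁺(aq) + 2 OH⁻(aq)
OH⁻ is already present at 8.51×10⁻² M. If s mol/L of Cd(OH)₂ dissolves, [Cd²⁺] = s while [OH⁻] ≈ 8.51×10⁻² M.
Ksp = [Cd²⁺][OH⁻]^2 = s(8.51×10⁻²)^2
s = 1.59×10⁻¹⁴ / (8.51×10⁻²)^2 = 2.20×10⁻¹²
s = 2.20×10⁻¹² M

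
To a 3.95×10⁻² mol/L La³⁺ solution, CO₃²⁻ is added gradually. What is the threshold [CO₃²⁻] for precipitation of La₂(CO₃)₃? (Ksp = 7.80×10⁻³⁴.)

Precipitation of each salt begins when its ion product equals Ksp.
La₂(CO₃)₃(s) ⇌ 2 La³⁺(aq) + 3 CO₃²⁻(aq)
Ksp = [La³⁺]^2[CO₃²⁻]^3 = [CO₃²⁻]^3(3.95×10⁻²)^2
[CO₃²⁻]^3 = 7.80×10⁻³⁴ / (3.95×10⁻²)^2 = 5.00×10⁻³¹
[CO₃²⁻] = 7.94×10⁻¹¹ mol/L

7.94×10⁻¹¹ M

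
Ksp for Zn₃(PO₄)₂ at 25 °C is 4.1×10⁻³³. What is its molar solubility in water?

Zn₃(PO₄)₂(s) ⇌ 3 Zn²⁺(aq) + 2 PO₄³⁻(aq)
For each mole of Zn₃(PO₄)₂ that dissolves per liter, [Zn²⁺] = 3s and [PO₄³⁻] = 2s; let s denote this solubility.
Ksp = [Zn²⁺]^3[PO₄³⁻]^2 = (3s)^3 · (2s)^2 = 108s^5
108s^5 = 4.1×10⁻³³  ⇒  s^5 = 3.8×10⁻³⁵
s = (3.8×10⁻³⁵)^(1/5) = 1.3×10⁻⁷ M

1.3×10⁻⁷ M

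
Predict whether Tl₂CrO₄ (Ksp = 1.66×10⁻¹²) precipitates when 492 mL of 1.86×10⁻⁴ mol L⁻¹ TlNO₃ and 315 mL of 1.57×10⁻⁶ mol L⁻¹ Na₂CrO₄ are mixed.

No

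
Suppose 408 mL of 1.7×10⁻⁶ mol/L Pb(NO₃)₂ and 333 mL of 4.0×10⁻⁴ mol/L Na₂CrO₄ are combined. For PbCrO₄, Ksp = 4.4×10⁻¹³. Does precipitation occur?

Yes

The combined volume is 741 mL.
[Pb²⁺] = (1.7×10⁻⁶)(408)/741 = 9.4×10⁻⁷ mol/L
[CrO₄²⁻] = (4.0×10⁻⁴)(333)/741 = 1.8×10⁻⁴ mol/L
Q = [Pb²⁺][CrO₄²⁻] = 1.7×10⁻¹⁰
Since Q (1.7×10⁻¹⁰) exceeds Ksp (4.4×10⁻¹³), PbCrO₄ will precipitate.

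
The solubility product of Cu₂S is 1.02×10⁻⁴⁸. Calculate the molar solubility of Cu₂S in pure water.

6.34×10⁻¹⁷ M

Cu₂S(s) ⇌ 2 Cu⁺(aq) + S²⁻(aq)
Call the molar solubility s, so that [Cu⁺] = 2s and [S²⁻] = s.
Ksp = [Cu⁺]^2[S²⁻] = (2s)^2 · s = 4s^3
4s^3 = 1.02×10⁻⁴⁸  ⇒  s^3 = 2.55×10⁻⁴⁹
Taking the 3rd root, s = 6.34×10⁻¹⁷ mol L⁻¹.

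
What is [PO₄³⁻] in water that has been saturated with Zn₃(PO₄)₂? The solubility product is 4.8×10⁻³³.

Zn₃(PO₄)₂(s) ⇌ 3 Zn²⁺(aq) + 2 PO₄³⁻(aq)
With molar solubility s: [Zn²⁺] = 3s, [PO₄³⁻] = 2s.
Ksp = [Zn²⁺]^3[PO₄³⁻]^2 = (3s)^3 · (2s)^2 = 108s^5 = 4.8×10⁻³³
s = 1.3×10⁻⁷ mol/L
[PO₄³⁻] = 2s = 2.7×10⁻⁷ mol/L

2.7×10⁻⁷ M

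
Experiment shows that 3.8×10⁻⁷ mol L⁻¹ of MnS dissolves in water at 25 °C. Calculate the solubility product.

Ksp = 1.4×10⁻¹³

MnS(s) ⇌ Mn²⁺(aq) + S²⁻(aq)
If s mol/L of MnS dissolves, [Mn²⁺] = s and [S²⁻] = s.
Ksp = [Mn²⁺][S²⁻] = s · s = s^2
Ksp = (3.8×10⁻⁷)^2 = 1.4×10⁻¹³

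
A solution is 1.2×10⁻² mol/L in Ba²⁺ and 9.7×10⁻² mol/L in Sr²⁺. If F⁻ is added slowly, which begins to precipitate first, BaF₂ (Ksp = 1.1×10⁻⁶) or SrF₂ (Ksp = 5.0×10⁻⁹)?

SrF₂

Each salt precipitates once Q = Ksp for that salt.
For BaF₂: [F⁻] = (Ksp/[Ba²⁺])^(1/2) = 9.6×10⁻³ mol/L
For SrF₂: [F⁻] = (Ksp/[Sr²⁺])^(1/2) = 2.3×10⁻⁴ mol/L
SrF₂ requires the lower [F⁻], so it precipitates first.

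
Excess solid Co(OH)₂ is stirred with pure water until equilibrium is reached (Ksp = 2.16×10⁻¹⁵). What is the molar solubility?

8.14×10⁻⁶ M

Co(OH)₂(s) ⇌ Co²⁺(aq) + 2 OH⁻(aq)
With molar solubility s: [Co²⁺] = s, [OH⁻] = 2s.
Ksp = [Co²⁺][OH⁻]^2 = s · (2s)^2 = 4s^3
4s^3 = 2.16×10⁻¹⁵  ⇒  s^3 = 5.40×10⁻¹⁶
s = 8.14×10⁻⁶ mol L⁻¹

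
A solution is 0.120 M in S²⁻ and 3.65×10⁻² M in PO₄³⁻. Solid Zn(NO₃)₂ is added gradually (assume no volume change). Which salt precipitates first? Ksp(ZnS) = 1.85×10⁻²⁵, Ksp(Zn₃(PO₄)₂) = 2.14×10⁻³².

ZnS

Precipitation begins when Q = Ksp.
For ZnS: [Zn²⁺] = (Ksp/[S²⁻]) = 1.54×10⁻²⁴ M
For Zn₃(PO₄)₂: [Zn²⁺] = (Ksp/[PO₄³⁻]^2)^(1/3) = 2.52×10⁻¹⁰ M
The smaller threshold [Zn²⁺] is reached first, so ZnS precipitates first.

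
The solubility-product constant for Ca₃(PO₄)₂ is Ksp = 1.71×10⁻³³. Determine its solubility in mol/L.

1.10×10⁻⁷ M

Ca₃(PO₄)₂(s) ⇌ 3 Ca²⁺(aq) + 2 PO₄³⁻(aq)
For each mole of Ca₃(PO₄)₂ that dissolves per liter, [Ca²⁺] = 3s and [PO₄³⁻] = 2s; let s denote this solubility.
Ksp = [Ca²⁺]^3[PO₄³⁻]^2 = (3s)^3 · (2s)^2 = 108s^5
108s^5 = 1.71×10⁻³³  ⇒  s^5 = 1.58×10⁻³⁵
s = 1.10×10⁻⁷ mol/L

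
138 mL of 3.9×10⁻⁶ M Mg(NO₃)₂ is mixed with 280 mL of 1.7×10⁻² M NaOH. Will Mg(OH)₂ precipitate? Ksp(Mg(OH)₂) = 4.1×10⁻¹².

Yes

After mixing, V = 138 mL + 280 mL = 418 mL.
[Mg²⁺] = (3.9×10⁻⁶)(138)/418 = 1.3×10⁻⁶ M
[OH⁻] = (1.7×10⁻²)(280)/418 = 1.1×10⁻² M
Q = [Mg²⁺][OH⁻]^2 = 1.7×10⁻¹⁰
Because Q > Ksp (1.7×10⁻¹⁰ vs 4.1×10⁻¹²), a precipitate of Mg(OH)₂ forms.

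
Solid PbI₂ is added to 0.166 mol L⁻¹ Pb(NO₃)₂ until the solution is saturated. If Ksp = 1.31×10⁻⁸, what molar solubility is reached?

PbI₂(s) ⇌ Pb²⁺(aq) + 2 I⁻(aq)
Let s be the solubility of PbI₂ here. The common ion gives [Pb²⁺] ≈ 0.166 mol L⁻¹, and [I⁻] = 2s.
Ksp = [Pb²⁺][I⁻]^2 = (0.166)(2s)^2
(2s)^2 = 1.31×10⁻⁸ / (0.166) = 7.89×10⁻⁸
s = 1.40×10⁻⁴ mol L⁻¹

1.40×10⁻⁴ M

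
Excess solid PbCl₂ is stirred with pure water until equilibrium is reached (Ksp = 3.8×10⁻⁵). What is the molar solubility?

2.1×10⁻² M

PbCl₂(s) ⇌ Pb²⁺(aq) + 2 Cl⁻(aq)
If s mol/L of PbCl₂ dissolves, [Pb²⁺] = s and [Cl⁻] = 2s.
Ksp = [Pb²⁺][Cl⁻]^2 = s · (2s)^2 = 4s^3
4s^3 = 3.8×10⁻⁵  ⇒  s^3 = 9.5×10⁻⁶
s = 2.1×10⁻² mol L⁻¹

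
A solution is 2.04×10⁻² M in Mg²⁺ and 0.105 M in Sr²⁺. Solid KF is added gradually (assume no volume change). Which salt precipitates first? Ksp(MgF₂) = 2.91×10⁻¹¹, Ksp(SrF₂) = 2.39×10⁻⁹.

MgF₂

Precipitation of each salt begins when its ion product equals Ksp.
For MgF₂: [F⁻] = (Ksp/[Mg²⁺])^(1/2) = 3.78×10⁻⁵ M
For SrF₂: [F⁻] = (Ksp/[Sr²⁺])^(1/2) = 1.51×10⁻⁴ M
Since MgF₂ needs less F⁻ to reach saturation, it precipitates first.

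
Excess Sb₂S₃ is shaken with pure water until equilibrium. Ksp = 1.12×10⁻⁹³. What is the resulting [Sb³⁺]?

2.01×10⁻¹⁹ M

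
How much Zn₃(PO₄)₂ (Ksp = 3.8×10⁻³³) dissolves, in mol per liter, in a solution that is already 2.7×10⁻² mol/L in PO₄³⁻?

Zn₃(PO₄)₂(s) ⇌ 3 Zn²⁺(aq) + 2 PO₄³⁻(aq)
PO₄³⁻ is already present at 2.7×10⁻² mol/L. If s mol/L of Zn₃(PO₄)₂ dissolves, [Zn²⁺] = 3s while [PO₄³⁻] ≈ 2.7×10⁻² mol/L.
Ksp = [Zn²⁺]^3[PO₄³⁻]^2 = (3s)^3(2.7×10⁻²)^2
(3s)^3 = 3.8×10⁻³³ / (2.7×10⁻²)^2 = 5.2×10⁻³⁰
s = 5.8×10⁻¹¹ mol/L

5.8×10⁻¹¹ M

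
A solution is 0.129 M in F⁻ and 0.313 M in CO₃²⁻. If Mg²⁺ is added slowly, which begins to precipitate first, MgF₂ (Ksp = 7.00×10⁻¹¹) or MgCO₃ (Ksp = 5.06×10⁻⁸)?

MgF₂

A salt starts to precipitate once the ion product Q reaches its Ksp.
For MgF₂: [Mg²⁺] = (Ksp/[F⁻]^2) = 4.21×10⁻⁹ M
For MgCO₃: [Mg²⁺] = (Ksp/[CO₃²⁻]) = 1.62×10⁻⁷ M
The smaller threshold [Mg²⁺] is reached first, so MgF₂ precipitates first.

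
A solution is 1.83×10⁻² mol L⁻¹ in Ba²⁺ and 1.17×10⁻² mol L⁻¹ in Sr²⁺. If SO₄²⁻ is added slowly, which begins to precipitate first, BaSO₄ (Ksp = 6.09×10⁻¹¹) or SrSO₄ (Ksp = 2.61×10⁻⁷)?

The threshold for precipitation is Q = Ksp.
For BaSO₄: [SO₄²⁻] = (Ksp/[Ba²⁺]) = 3.33×10⁻⁹ mol L⁻¹
For SrSO₄: [SO₄²⁻] = (Ksp/[Sr²⁺]) = 2.23×10⁻⁵ mol L⁻¹
BaSO₄ requires the lower [SO₄²⁻], so it precipitates first.

BaSO₄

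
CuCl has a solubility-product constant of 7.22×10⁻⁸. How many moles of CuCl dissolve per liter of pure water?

CuCl(s) ⇌ Cu⁺(aq) + Cl⁻(aq)
Call the molar solubility s, so that [Cu⁺] = s and [Cl⁻] = s.
Ksp = [Cu⁺][Cl⁻] = s · s = s^2
s^2 = 7.22×10⁻⁸
s = 2.69×10⁻⁴ mol/L

2.69×10⁻⁴ M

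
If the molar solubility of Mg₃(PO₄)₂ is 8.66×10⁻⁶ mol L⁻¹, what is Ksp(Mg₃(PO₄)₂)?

Mg₃(PO₄)₂(s) ⇌ 3 Mg²⁺(aq) + 2 PO₄³⁻(aq)
With molar solubility s: [Mg²⁺] = 3s, [PO₄³⁻] = 2s.
Ksp = [Mg²⁺]^3[PO₄³⁻]^2 = (3s)^3 · (2s)^2 = 108s^5
Ksp = 108 × (8.66×10⁻⁶)^5 = 5.26×10⁻²⁴

Ksp = 5.26×10⁻²⁴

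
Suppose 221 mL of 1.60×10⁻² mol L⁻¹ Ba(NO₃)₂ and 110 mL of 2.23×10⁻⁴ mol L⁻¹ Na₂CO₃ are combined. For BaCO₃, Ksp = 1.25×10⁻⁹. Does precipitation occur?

Yes

Total volume after mixing = 221 + 110 = 331 mL.
[Ba²⁺] = (1.60×10⁻²)(221)/331 = 1.07×10⁻² mol L⁻¹
[CO₃²⁻] = (2.23×10⁻⁴)(110)/331 = 7.41×10⁻⁵ mol L⁻¹
Q = [Ba²⁺][CO₃²⁻] = 7.92×10⁻⁷
Since Q (7.92×10⁻⁷) exceeds Ksp (1.25×10⁻⁹), BaCO₃ will precipitate.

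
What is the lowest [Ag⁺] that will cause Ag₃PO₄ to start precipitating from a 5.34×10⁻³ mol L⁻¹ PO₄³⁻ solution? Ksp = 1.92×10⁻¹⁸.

Each salt precipitates once Q = Ksp for that salt.
Ag₃PO₄(s) ⇌ 3 Ag⁺(aq) + PO₄³⁻(aq)
Ksp = [Ag⁺]^3[PO₄³⁻] = [Ag⁺]^3(5.34×10⁻³)
[Ag⁺]^3 = 1.92×10⁻¹⁸ / (5.34×10⁻³) = 3.60×10⁻¹⁶
[Ag⁺] = 7.11×10⁻⁶ mol L⁻¹

7.11×10⁻⁶ M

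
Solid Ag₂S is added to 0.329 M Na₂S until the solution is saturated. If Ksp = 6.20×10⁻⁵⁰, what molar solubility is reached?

Ag₂S(s) ⇌ 2 Ag⁺(aq) + S²⁻(aq)
With S²⁻ already at 0.329 M and s small, take [S²⁻] ≈ 0.329 M and [Ag⁺] = 2s.
Ksp = [Ag⁺]^2[S²⁻] = (2s)^2(0.329)
(2s)^2 = 6.20×10⁻⁵⁰ / (0.329) = 1.88×10⁻⁴⁹
s = 2.17×10⁻²⁵ M

2.17×10⁻²⁵ M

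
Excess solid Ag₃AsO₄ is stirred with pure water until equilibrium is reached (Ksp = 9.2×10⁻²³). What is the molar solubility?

1.4×10⁻⁶ M

Ag₃AsO₄(s) ⇌ 3 Ag⁺(aq) + AsO₄³⁻(aq)
Let s be the molar solubility. Then [Ag⁺] = 3s and [AsO₄³⁻] = s.
Ksp = [Ag⁺]^3[AsO₄³⁻] = (3s)^3 · s = 27s^4
27s^4 = 9.2×10⁻²³  ⇒  s^4 = 3.4×10⁻²⁴
s = (3.4×10⁻²⁴)^(1/4) = 1.4×10⁻⁶ mol/L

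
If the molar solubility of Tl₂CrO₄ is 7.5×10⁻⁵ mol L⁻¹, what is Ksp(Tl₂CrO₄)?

Ksp = 1.7×10⁻¹²

Tl₂CrO₄(s) ⇌ 2 Tl⁺(aq) + CrO₄²⁻(aq)
Call the molar solubility s, so that [Tl⁺] = 2s and [CrO₄²⁻] = s.
Ksp = [Tl⁺]^2[CrO₄²⁻] = (2s)^2 · s = 4s^3
Ksp = 4 × (7.5×10⁻⁵)^3 = 1.7×10⁻¹²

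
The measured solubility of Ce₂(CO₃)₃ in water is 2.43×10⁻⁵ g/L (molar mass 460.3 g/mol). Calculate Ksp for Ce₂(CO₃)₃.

Convert to molarity: s = 2.43×10⁻⁵ / 460.3 = 5.2792×10⁻⁸ mol/L
Ce₂(CO₃)₃(s) ⇌ 2 Ce³⁺(aq) + 3 CO₃²⁻(aq)
Let s be the molar solubility. Then [Ce³⁺] = 2s and [CO₃²⁻] = 3s.
Ksp = [Ce³⁺]^2[CO₃²⁻]^3 = (2s)^2 · (3s)^3 = 108s^5
Ksp = 108 × (5.2792×10⁻⁸)^5 = 4.43×10⁻³⁵

Ksp = 4.43×10⁻³⁵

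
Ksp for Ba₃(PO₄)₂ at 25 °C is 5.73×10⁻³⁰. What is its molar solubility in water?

5.56×10⁻⁷ M

Ba₃(PO₄)₂(s) ⇌ 3 Ba²⁺(aq) + 2 PO₄³⁻(aq)
If s mol/L of Ba₃(PO₄)₂ dissolves, [Ba²⁺] = 3s and [PO₄³⁻] = 2s.
Ksp = [Ba²⁺]^3[PO₄³⁻]^2 = (3s)^3 · (2s)^2 = 108s^5
108s^5 = 5.73×10⁻³⁰  ⇒  s^5 = 5.31×10⁻³²
s = 5.56×10⁻⁷ M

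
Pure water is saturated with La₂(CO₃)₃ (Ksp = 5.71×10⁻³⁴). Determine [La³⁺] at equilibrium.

La₂(CO₃)₃(s) ⇌ 2 La³⁺(aq) + 3 CO₃²⁻(aq)
Call the molar solubility s, so that [La³⁺] = 2s and [CO₃²⁻] = 3s.
Ksp = [La³⁺]^2[CO₃²⁻]^3 = (2s)^2 · (3s)^3 = 108s^5 = 5.71×10⁻³⁴
s = 8.80×10⁻⁸ mol L⁻¹
[La³⁺] = 2s = 1.76×10⁻⁷ mol L⁻¹

1.76×10⁻⁷ M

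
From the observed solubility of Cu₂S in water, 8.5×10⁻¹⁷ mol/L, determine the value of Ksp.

Cu₂S(s) ⇌ 2 Cu⁺(aq) + S²⁻(aq)
For each mole of Cu₂S that dissolves per liter, [Cu⁺] = 2s and [S²⁻] = s; let s denote this solubility.
Ksp = [Cu⁺]^2[S²⁻] = (2s)^2 · s = 4s^3
Ksp = 4 × (8.5×10⁻¹⁷)^3 = 2.5×10⁻⁴⁸

Ksp = 2.5×10⁻⁴⁸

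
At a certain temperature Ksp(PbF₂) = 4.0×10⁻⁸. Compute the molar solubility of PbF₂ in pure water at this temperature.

2.2×10⁻³ M

PbF₂(s) ⇌ Pb²⁺(aq) + 2 F⁻(aq)
Call the molar solubility s, so that [Pb²⁺] = s and [F⁻] = 2s.
Ksp = [Pb²⁺][F⁻]^2 = s · (2s)^2 = 4s^3
4s^3 = 4.0×10⁻⁸  ⇒  s^3 = 1.0×10⁻⁸
s = 2.2×10⁻³ mol L⁻¹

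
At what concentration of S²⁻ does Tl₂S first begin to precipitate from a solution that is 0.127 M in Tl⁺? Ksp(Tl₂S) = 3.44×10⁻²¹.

Precipitation of each salt begins when its ion product equals Ksp.
Tl₂S(s) ⇌ 2 Tl⁺(aq) + S²⁻(aq)
Ksp = [Tl⁺]^2[S²⁻] = [S²⁻](0.127)^2
[S²⁻] = 3.44×10⁻²¹ / (0.127)^2 = 2.13×10⁻¹⁹
[S²⁻] = 2.13×10⁻¹⁹ M

2.13×10⁻¹⁹ M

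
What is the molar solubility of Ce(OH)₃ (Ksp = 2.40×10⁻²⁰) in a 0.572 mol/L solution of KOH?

1.28×10⁻¹⁹ M

Ce(OH)₃(s) ⇌ Ce³⁺(aq) + 3 OH⁻(aq)
With OH⁻ already at 0.572 mol/L and s small, take [OH⁻] ≈ 0.572 mol/L and [Ce³⁺] = s.
Ksp = [Ce³⁺][OH⁻]^3 = s(0.572)^3
s = 2.40×10⁻²⁰ / (0.572)^3 = 1.28×10⁻¹⁹
s = 1.28×10⁻¹⁹ mol/L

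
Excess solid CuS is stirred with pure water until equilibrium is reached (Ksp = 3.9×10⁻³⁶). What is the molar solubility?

CuS(s) ⇌ Cu²⁺(aq) + S²⁻(aq)
For each mole of CuS that dissolves per liter, [Cu²⁺] = s and [S²⁻] = s; let s denote this solubility.
Ksp = [Cu²⁺][S²⁻] = s · s = s^2
s^2 = 3.9×10⁻³⁶
Taking the 2nd root, s = 2.0×10⁻¹⁸ mol L⁻¹.

2.0×10⁻¹⁸ M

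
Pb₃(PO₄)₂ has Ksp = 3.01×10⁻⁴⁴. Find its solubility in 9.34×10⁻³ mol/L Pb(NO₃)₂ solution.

9.61×10⁻²⁰ M

Pb₃(PO₄)₂(s) ⇌ 3 Pb²⁺(aq) + 2 PO₄³⁻(aq)
With Pb²⁺ already at 9.34×10⁻³ mol/L and s small, take [Pb²⁺] ≈ 9.34×10⁻³ mol/L and [PO₄³⁻] = 2s.
Ksp = [Pb²⁺]^3[PO₄³⁻]^2 = (9.34×10⁻³)^3(2s)^2
(2s)^2 = 3.01×10⁻⁴⁴ / (9.34×10⁻³)^3 = 3.69×10⁻³⁸
s = 9.61×10⁻²⁰ mol/L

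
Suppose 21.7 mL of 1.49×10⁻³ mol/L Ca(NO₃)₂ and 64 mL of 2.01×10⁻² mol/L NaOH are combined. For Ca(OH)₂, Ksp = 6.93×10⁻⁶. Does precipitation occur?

No

After mixing, V = 21.7 mL + 64 mL = 85.7 mL.
[Ca²⁺] = (1.49×10⁻³)(21.7)/85.7 = 3.77×10⁻⁴ mol/L
[OH⁻] = (2.01×10⁻²)(64)/85.7 = 1.50×10⁻² mol/L
Q = [Ca²⁺][OH⁻]^2 = 8.50×10⁻⁸
Q = 8.50×10⁻⁸ < Ksp = 6.93×10⁻⁶, so the solution is unsaturated and no precipitate forms.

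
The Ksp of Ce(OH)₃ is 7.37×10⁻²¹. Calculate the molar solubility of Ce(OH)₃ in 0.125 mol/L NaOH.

3.77×10⁻¹⁸ M

Ce(OH)₃(s) ⇌ Ce³⁺(aq) + 3 OH⁻(aq)
Let s be the solubility of Ce(OH)₃ here. The common ion gives [OH⁻] ≈ 0.125 mol/L, and [Ce³⁺] = s.
Ksp = [Ce³⁺][OH⁻]^3 = s(0.125)^3
s = 7.37×10⁻²¹ / (0.125)^3 = 3.77×10⁻¹⁸
s = 3.77×10⁻¹⁸ mol/L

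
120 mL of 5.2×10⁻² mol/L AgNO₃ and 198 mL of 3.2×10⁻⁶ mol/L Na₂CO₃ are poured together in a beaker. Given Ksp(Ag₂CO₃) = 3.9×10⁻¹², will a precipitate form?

Total volume after mixing = 120 + 198 = 318 mL.
[Ag⁺] = (5.2×10⁻²)(120)/318 = 2.0×10⁻² mol/L
[CO₃²⁻] = (3.2×10⁻⁶)(198)/318 = 2.0×10⁻⁶ mol/L
Q = [Ag⁺]^2[CO₃²⁻] = 7.7×10⁻¹⁰
Q = 7.7×10⁻¹⁰ > Ksp = 3.9×10⁻¹², so the solution is supersaturated and Ag₂CO₃ precipitates.

Yes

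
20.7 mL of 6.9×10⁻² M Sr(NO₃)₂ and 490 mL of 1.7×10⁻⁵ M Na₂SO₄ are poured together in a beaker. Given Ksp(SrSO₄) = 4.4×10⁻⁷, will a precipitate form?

The combined volume is 510.7 mL.
[Sr²⁺] = (6.9×10⁻²)(20.7)/510.7 = 2.8×10⁻³ M
[SO₄²⁻] = (1.7×10⁻⁵)(490)/510.7 = 1.6×10⁻⁵ M
Q = [Sr²⁺][SO₄²⁻] = 4.6×10⁻⁸
Since Q (4.6×10⁻⁸) is less than Ksp (4.4×10⁻⁷), no SrSO₄ precipitates.

No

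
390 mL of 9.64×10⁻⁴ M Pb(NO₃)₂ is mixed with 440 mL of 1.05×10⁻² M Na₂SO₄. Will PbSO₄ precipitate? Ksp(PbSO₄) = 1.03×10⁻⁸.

After mixing, V = 390 mL + 440 mL = 830 mL.
[Pb²⁺] = (9.64×10⁻⁴)(390)/830 = 4.53×10⁻⁴ M
[SO₄²⁻] = (1.05×10⁻²)(440)/830 = 5.57×10⁻³ M
Q = [Pb²⁺][SO₄²⁻] = 2.52×10⁻⁶
Since Q (2.52×10⁻⁶) exceeds Ksp (1.03×10⁻⁸), PbSO₄ will precipitate.

Yes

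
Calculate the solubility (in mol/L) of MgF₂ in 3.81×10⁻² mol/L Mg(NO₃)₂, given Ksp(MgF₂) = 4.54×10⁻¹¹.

1.73×10⁻⁵ M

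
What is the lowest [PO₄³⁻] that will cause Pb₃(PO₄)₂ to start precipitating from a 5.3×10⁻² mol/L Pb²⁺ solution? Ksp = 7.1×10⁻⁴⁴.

The threshold for precipitation is Q = Ksp.
Pb₃(PO₄)₂(s) ⇌ 3 Pb²⁺(aq) + 2 PO₄³⁻(aq)
Ksp = [Pb²⁺]^3[PO₄³⁻]^2 = [PO₄³⁻]^2(5.3×10⁻²)^3
[PO₄³⁻]^2 = 7.1×10⁻⁴⁴ / (5.3×10⁻²)^3 = 4.8×10⁻⁴⁰
[PO₄³⁻] = 2.2×10⁻²⁰ mol/L

2.2×10⁻²⁰ M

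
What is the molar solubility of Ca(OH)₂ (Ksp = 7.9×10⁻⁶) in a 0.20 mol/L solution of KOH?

Ca(OH)₂(s) ⇌ Ca²⁺(aq) + 2 OH⁻(aq)
The solution already contains OH⁻ at 0.20 mol/L. Let s be the molar solubility of Ca(OH)₂.
[OH⁻] ≈ 0.20 mol/L (common ion dominates); [Ca²⁺] = s.
Ksp = [Ca²⁺][OH⁻]^2 = s(0.20)^2
s = 7.9×10⁻⁶ / (0.20)^2 = 2.0×10⁻⁴
s = 2.0×10⁻⁴ mol/L

2.0×10⁻⁴ M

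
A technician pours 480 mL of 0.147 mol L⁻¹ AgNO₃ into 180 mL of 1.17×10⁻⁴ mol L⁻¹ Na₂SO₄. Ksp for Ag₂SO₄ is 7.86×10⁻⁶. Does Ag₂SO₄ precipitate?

After mixing, V = 480 mL + 180 mL = 660 mL.
[Ag⁺] = (0.147)(480)/660 = 0.107 mol L⁻¹
[SO₄²⁻] = (1.17×10⁻⁴)(180)/660 = 3.19×10⁻⁵ mol L⁻¹
Q = [Ag⁺]^2[SO₄²⁻] = 3.65×10⁻⁷
Since Q (3.65×10⁻⁷) is less than Ksp (7.86×10⁻⁶), no Ag₂SO₄ precipitates.

No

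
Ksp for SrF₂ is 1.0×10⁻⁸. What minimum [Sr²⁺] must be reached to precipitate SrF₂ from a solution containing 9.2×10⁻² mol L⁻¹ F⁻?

The threshold for precipitation is Q = Ksp.
SrF₂(s) ⇌ Sr²⁺(aq) + 2 F⁻(aq)
Ksp = [Sr²⁺][F⁻]^2 = [Sr²⁺](9.2×10⁻²)^2
[Sr²⁺] = 1.0×10⁻⁸ / (9.2×10⁻²)^2 = 1.2×10⁻⁶
[Sr²⁺] = 1.2×10⁻⁶ mol L⁻¹

1.2×10⁻⁶ M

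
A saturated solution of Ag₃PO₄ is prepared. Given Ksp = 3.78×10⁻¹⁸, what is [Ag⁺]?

Ag₃PO₄(s) ⇌ 3 Ag⁺(aq) + PO₄³⁻(aq)
For each mole of Ag₃PO₄ that dissolves per liter, [Ag⁺] = 3s and [PO₄³⁻] = s; let s denote this solubility.
Ksp = [Ag⁺]^3[PO₄³⁻] = (3s)^3 · s = 27s^4 = 3.78×10⁻¹⁸
s = 1.93×10⁻⁵ mol L⁻¹
[Ag⁺] = 3s = 5.80×10⁻⁵ mol L⁻¹

5.80×10⁻⁵ M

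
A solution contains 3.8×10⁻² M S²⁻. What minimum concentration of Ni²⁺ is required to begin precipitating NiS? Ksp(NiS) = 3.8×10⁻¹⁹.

Each salt precipitates once Q = Ksp for that salt.
NiS(s) ⇌ Ni²⁺(aq) + S²⁻(aq)
Ksp = [Ni²⁺][S²⁻] = [Ni²⁺](3.8×10⁻²)
[Ni²⁺] = 3.8×10⁻¹⁹ / (3.8×10⁻²) = 1.0×10⁻¹⁷
[Ni²⁺] = 1.0×10⁻¹⁷ M

1.0×10⁻¹⁷ M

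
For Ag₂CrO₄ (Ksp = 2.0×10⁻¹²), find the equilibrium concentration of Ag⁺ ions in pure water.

1.6×10⁻⁴ M

Ag₂CrO₄(s) ⇌ 2 Ag⁺(aq) + CrO₄²⁻(aq)
With molar solubility s: [Ag⁺] = 2s, [CrO₄²⁻] = s.
Ksp = [Ag⁺]^2[CrO₄²⁻] = (2s)^2 · s = 4s^3 = 2.0×10⁻¹²
s = 7.9×10⁻⁵ M
[Ag⁺] = 2s = 1.6×10⁻⁴ M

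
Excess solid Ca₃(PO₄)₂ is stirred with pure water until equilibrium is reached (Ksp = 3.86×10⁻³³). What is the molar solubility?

Ca₃(PO₄)₂(s) ⇌ 3 Ca²⁺(aq) + 2 PO₄³⁻(aq)
If s mol/L of Ca₃(PO₄)₂ dissolves, [Ca²⁺] = 3s and [PO₄³⁻] = 2s.
Ksp = [Ca²⁺]^3[PO₄³⁻]^2 = (3s)^3 · (2s)^2 = 108s^5
108s^5 = 3.86×10⁻³³  ⇒  s^5 = 3.57×10⁻³⁵
s = (3.57×10⁻³⁵)^(1/5) = 1.29×10⁻⁷ M

1.29×10⁻⁷ M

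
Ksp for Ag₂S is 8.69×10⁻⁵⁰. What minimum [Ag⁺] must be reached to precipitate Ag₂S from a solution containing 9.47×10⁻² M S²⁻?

9.58×10⁻²⁵ M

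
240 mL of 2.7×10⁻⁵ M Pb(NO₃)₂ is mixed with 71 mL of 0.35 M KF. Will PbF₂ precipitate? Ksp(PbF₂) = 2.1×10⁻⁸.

The combined volume is 311 mL.
[Pb²⁺] = (2.7×10⁻⁵)(240)/311 = 2.1×10⁻⁵ M
[F⁻] = (0.35)(71)/311 = 8.0×10⁻² M
Q = [Pb²⁺][F⁻]^2 = 1.3×10⁻⁷
Since Q (1.3×10⁻⁷) exceeds Ksp (2.1×10⁻⁸), PbF₂ will precipitate.

Yes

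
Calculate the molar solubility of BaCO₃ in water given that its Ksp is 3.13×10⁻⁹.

5.59×10⁻⁵ M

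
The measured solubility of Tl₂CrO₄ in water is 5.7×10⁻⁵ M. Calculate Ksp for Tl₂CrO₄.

Tl₂CrO₄(s) ⇌ 2 Tl⁺(aq) + CrO₄²⁻(aq)
For each mole of Tl₂CrO₄ that dissolves per liter, [Tl⁺] = 2s and [CrO₄²⁻] = s; let s denote this solubility.
Ksp = [Tl⁺]^2[CrO₄²⁻] = (2s)^2 · s = 4s^3
Ksp = 4 × (5.7×10⁻⁵)^3 = 7.4×10⁻¹³

Ksp = 7.4×10⁻¹³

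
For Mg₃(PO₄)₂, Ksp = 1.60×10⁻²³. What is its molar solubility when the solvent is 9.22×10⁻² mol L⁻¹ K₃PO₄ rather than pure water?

4.12×10⁻⁸ M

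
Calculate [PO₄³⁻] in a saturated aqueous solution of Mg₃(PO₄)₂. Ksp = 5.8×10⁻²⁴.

Mg₃(PO₄)₂(s) ⇌ 3 Mg²⁺(aq) + 2 PO₄³⁻(aq)
Let s be the molar solubility. Then [Mg²⁺] = 3s and [PO₄³⁻] = 2s.
Ksp = [Mg²⁺]^3[PO₄³⁻]^2 = (3s)^3 · (2s)^2 = 108s^5 = 5.8×10⁻²⁴
s = 8.8×10⁻⁶ mol/L
[PO₄³⁻] = 2s = 1.8×10⁻⁵ mol/L

1.8×10⁻⁵ M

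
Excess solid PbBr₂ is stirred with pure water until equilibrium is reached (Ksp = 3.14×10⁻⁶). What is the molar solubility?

PbBr₂(s) ⇌ Pb²⁺(aq) + 2 Br⁻(aq)
For each mole of PbBr₂ that dissolves per liter, [Pb²⁺] = s and [Br⁻] = 2s; let s denote this solubility.
Ksp = [Pb²⁺][Br⁻]^2 = s · (2s)^2 = 4s^3
4s^3 = 3.14×10⁻⁶  ⇒  s^3 = 7.85×10⁻⁷
Taking the 3rd root, s = 9.22×10⁻³ mol/L.

9.22×10⁻³ M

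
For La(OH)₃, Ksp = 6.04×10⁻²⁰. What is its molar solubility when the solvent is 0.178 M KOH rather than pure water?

1.07×10⁻¹⁷ M

La(OH)₃(s) ⇌ La³⁺(aq) + 3 OH⁻(aq)
With OH⁻ already at 0.178 M and s small, take [OH⁻] ≈ 0.178 M and [La³⁺] = s.
Ksp = [La³⁺][OH⁻]^3 = s(0.178)^3
s = 6.04×10⁻²⁰ / (0.178)^3 = 1.07×10⁻¹⁷
s = 1.07×10⁻¹⁷ M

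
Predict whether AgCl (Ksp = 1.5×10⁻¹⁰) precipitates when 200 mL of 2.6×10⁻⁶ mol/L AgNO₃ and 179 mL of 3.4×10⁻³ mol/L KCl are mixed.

After mixing, V = 200 mL + 179 mL = 379 mL.
[Ag⁺] = (2.6×10⁻⁶)(200)/379 = 1.4×10⁻⁶ mol/L
[Cl⁻] = (3.4×10⁻³)(179)/379 = 1.6×10⁻³ mol/L
Q = [Ag⁺][Cl⁻] = 2.2×10⁻⁹
Since Q (2.2×10⁻⁹) exceeds Ksp (1.5×10⁻¹⁰), AgCl will precipitate.

Yes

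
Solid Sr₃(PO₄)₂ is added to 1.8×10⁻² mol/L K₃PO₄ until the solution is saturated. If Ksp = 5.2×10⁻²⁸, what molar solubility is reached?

3.9×10⁻⁹ M

Sr₃(PO₄)₂(s) ⇌ 3 Sr²⁺(aq) + 2 PO₄³⁻(aq)
PO₄³⁻ is already present at 1.8×10⁻² mol/L. If s mol/L of Sr₃(PO₄)₂ dissolves, [Sr²⁺] = 3s while [PO₄³⁻] ≈ 1.8×10⁻² mol/L.
Ksp = [Sr²⁺]^3[PO₄³⁻]^2 = (3s)^3(1.8×10⁻²)^2
(3s)^3 = 5.2×10⁻²⁸ / (1.8×10⁻²)^2 = 1.6×10⁻²⁴
s = 3.9×10⁻⁹ mol/L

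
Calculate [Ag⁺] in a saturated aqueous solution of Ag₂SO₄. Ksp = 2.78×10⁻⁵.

3.82×10⁻² M

Ag₂SO₄(s) ⇌ 2 Ag⁺(aq) + SO₄²⁻(aq)
With molar solubility s: [Ag⁺] = 2s, [SO₄²⁻] = s.
Ksp = [Ag⁺]^2[SO₄²⁻] = (2s)^2 · s = 4s^3 = 2.78×10⁻⁵
s = 1.91×10⁻² mol/L
[Ag⁺] = 2s = 3.82×10⁻² mol/L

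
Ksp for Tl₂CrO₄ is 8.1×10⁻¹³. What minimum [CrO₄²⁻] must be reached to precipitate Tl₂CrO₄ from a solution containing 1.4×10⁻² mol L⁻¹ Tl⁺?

The threshold for precipitation is Q = Ksp.
Tl₂CrO₄(s) ⇌ 2 Tl⁺(aq) + CrO₄²⁻(aq)
Ksp = [Tl⁺]^2[CrO₄²⁻] = [CrO₄²⁻](1.4×10⁻²)^2
[CrO₄²⁻] = 8.1×10⁻¹³ / (1.4×10⁻²)^2 = 4.1×10⁻⁹
[CrO₄²⁻] = 4.1×10⁻⁹ mol L⁻¹

4.1×10⁻⁹ M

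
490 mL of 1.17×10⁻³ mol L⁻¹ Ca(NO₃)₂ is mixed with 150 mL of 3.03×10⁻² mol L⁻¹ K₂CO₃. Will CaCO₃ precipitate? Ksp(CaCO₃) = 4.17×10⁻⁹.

After mixing, V = 490 mL + 150 mL = 640 mL.
[Ca²⁺] = (1.17×10⁻³)(490)/640 = 8.96×10⁻⁴ mol L⁻¹
[CO₃²⁻] = (3.03×10⁻²)(150)/640 = 7.10×10⁻³ mol L⁻¹
Q = [Ca²⁺][CO₃²⁻] = 6.36×10⁻⁶
Since Q (6.36×10⁻⁶) exceeds Ksp (4.17×10⁻⁹), CaCO₃ will precipitate.

Yes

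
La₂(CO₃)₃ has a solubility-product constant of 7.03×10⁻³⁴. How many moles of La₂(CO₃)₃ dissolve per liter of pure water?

9.18×10⁻⁸ M

La₂(CO₃)₃(s) ⇌ 2 La³⁺(aq) + 3 CO₃²⁻(aq)
For each mole of La₂(CO₃)₃ that dissolves per liter, [La³⁺] = 2s and [CO₃²⁻] = 3s; let s denote this solubility.
Ksp = [La³⁺]^2[CO₃²⁻]^3 = (2s)^2 · (3s)^3 = 108s^5
108s^5 = 7.03×10⁻³⁴  ⇒  s^5 = 6.51×10⁻³⁶
Taking the 5th root, s = 9.18×10⁻⁸ mol/L.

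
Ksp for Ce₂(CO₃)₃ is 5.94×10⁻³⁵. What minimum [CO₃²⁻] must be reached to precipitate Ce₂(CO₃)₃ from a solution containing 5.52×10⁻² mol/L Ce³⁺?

The threshold for precipitation is Q = Ksp.
Ce₂(CO₃)₃(s) ⇌ 2 Ce³⁺(aq) + 3 CO₃²⁻(aq)
Ksp = [Ce³⁺]^2[CO₃²⁻]^3 = [CO₃²⁻]^3(5.52×10⁻²)^2
[CO₃²⁻]^3 = 5.94×10⁻³⁵ / (5.52×10⁻²)^2 = 1.95×10⁻³²
[CO₃²⁻] = 2.69×10⁻¹¹ mol/L

2.69×10⁻¹¹ M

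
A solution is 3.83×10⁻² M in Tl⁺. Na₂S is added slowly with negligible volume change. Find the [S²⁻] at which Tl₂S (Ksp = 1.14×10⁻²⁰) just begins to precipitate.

A salt starts to precipitate once the ion product Q reaches its Ksp.
Tl₂S(s) ⇌ 2 Tl⁺(aq) + S²⁻(aq)
Ksp = [Tl⁺]^2[S²⁻] = [S²⁻](3.83×10⁻²)^2
[S²⁻] = 1.14×10⁻²⁰ / (3.83×10⁻²)^2 = 7.77×10⁻¹⁸
[S²⁻] = 7.77×10⁻¹⁸ M

7.77×10⁻¹⁸ M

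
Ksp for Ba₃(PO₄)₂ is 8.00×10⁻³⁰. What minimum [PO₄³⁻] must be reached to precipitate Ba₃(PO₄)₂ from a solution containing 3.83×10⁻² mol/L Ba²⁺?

3.77×10⁻¹³ M

Precipitation begins when Q = Ksp.
Ba₃(PO₄)₂(s) ⇌ 3 Ba²⁺(aq) + 2 PO₄³⁻(aq)
Ksp = [Ba²⁺]^3[PO₄³⁻]^2 = [PO₄³⁻]^2(3.83×10⁻²)^3
[PO₄³⁻]^2 = 8.00×10⁻³⁰ / (3.83×10⁻²)^3 = 1.42×10⁻²⁵
[PO₄³⁻] = 3.77×10⁻¹³ mol/L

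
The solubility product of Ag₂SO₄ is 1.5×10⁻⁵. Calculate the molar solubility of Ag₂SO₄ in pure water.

1.6×10⁻² M

Ag₂SO₄(s) ⇌ 2 Ag⁺(aq) + SO₄²⁻(aq)
Call the molar solubility s, so that [Ag⁺] = 2s and [SO₄²⁻] = s.
Ksp = [Ag⁺]^2[SO₄²⁻] = (2s)^2 · s = 4s^3
4s^3 = 1.5×10⁻⁵  ⇒  s^3 = 3.8×10⁻⁶
Taking the 3rd root, s = 1.6×10⁻² mol L⁻¹.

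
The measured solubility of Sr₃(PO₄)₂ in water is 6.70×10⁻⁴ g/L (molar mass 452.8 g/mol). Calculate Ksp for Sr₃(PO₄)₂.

Molar solubility s = (6.70×10⁻⁴ g/L) / (452.8 g/mol) = 1.4797×10⁻⁶ mol/L
Sr₃(PO₄)₂(s) ⇌ 3 Sr²⁺(aq) + 2 PO₄³⁻(aq)
Let s be the molar solubility. Then [Sr²⁺] = 3s and [PO₄³⁻] = 2s.
Ksp = [Sr²⁺]^3[PO₄³⁻]^2 = (3s)^3 · (2s)^2 = 108s^5
Ksp = 108 × (1.4797×10⁻⁶)^5 = 7.66×10⁻²⁸

Ksp = 7.66×10⁻²⁸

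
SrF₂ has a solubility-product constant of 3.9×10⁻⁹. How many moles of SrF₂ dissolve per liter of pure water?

9.9×10⁻⁴ M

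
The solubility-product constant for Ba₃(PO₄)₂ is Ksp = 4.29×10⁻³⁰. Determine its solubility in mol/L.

Ba₃(PO₄)₂(s) ⇌ 3 Ba²⁺(aq) + 2 PO₄³⁻(aq)
If s mol/L of Ba₃(PO₄)₂ dissolves, [Ba²⁺] = 3s and [PO₄³⁻] = 2s.
Ksp = [Ba²⁺]^3[PO₄³⁻]^2 = (3s)^3 · (2s)^2 = 108s^5
108s^5 = 4.29×10⁻³⁰  ⇒  s^5 = 3.97×10⁻³²
s = 5.25×10⁻⁷ M

5.25×10⁻⁷ M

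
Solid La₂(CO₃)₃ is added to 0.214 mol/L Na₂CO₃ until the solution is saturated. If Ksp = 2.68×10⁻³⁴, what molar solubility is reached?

La₂(CO₃)₃(s) ⇌ 2 La³⁺(aq) + 3 CO₃²⁻(aq)
Let s be the solubility of La₂(CO₃)₃ here. The common ion gives [CO₃²⁻] ≈ 0.214 mol/L, and [La³⁺] = 2s.
Ksp = [La³⁺]^2[CO₃²⁻]^3 = (2s)^2(0.214)^3
(2s)^2 = 2.68×10⁻³⁴ / (0.214)^3 = 2.73×10⁻³²
s = 8.27×10⁻¹⁷ mol/L

8.27×10⁻¹⁷ M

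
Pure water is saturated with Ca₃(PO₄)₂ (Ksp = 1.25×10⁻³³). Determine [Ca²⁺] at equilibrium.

Ca₃(PO₄)₂(s) ⇌ 3 Ca²⁺(aq) + 2 PO₄³⁻(aq)
For each mole of Ca₃(PO₄)₂ that dissolves per liter, [Ca²⁺] = 3s and [PO₄³⁻] = 2s; let s denote this solubility.
Ksp = [Ca²⁺]^3[PO₄³⁻]^2 = (3s)^3 · (2s)^2 = 108s^5 = 1.25×10⁻³³
s = 1.03×10⁻⁷ mol/L
[Ca²⁺] = 3s = 3.09×10⁻⁷ mol/L

3.09×10⁻⁷ M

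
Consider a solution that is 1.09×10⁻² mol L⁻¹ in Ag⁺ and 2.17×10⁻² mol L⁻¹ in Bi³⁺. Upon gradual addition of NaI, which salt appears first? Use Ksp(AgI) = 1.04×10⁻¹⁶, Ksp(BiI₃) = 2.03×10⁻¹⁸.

Precipitation of each salt begins when its ion product equals Ksp.
For AgI: [I⁻] = (Ksp/[Ag⁺]) = 9.54×10⁻¹⁵ mol L⁻¹
For BiI₃: [I⁻] = (Ksp/[Bi³⁺])^(1/3) = 4.54×10⁻⁶ mol L⁻¹
The smaller threshold [I⁻] is reached first, so AgI precipitates first.

AgI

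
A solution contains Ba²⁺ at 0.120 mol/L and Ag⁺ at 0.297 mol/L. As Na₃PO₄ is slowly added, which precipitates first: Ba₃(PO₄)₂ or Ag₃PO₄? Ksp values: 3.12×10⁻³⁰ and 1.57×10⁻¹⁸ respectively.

Precipitation of each salt begins when its ion product equals Ksp.
For Ba₃(PO₄)₂: [PO₄³⁻] = (Ksp/[Ba²⁺]^3)^(1/2) = 4.25×10⁻¹⁴ mol/L
For Ag₃PO₄: [PO₄³⁻] = (Ksp/[Ag⁺]^3) = 5.99×10⁻¹⁷ mol/L
The smaller threshold [PO₄³⁻] is reached first, so Ag₃PO₄ precipitates first.

Ag₃PO₄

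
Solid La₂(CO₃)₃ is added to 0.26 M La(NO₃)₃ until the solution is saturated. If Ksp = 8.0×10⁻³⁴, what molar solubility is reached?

7.6×10⁻¹² M

La₂(CO₃)₃(s) ⇌ 2 La³⁺(aq) + 3 CO₃²⁻(aq)
The solution already contains La³⁺ at 0.26 M. Let s be the molar solubility of La₂(CO₃)₃.
[La³⁺] ≈ 0.26 M (common ion dominates); [CO₃²⁻] = 3s.
Ksp = [La³⁺]^2[CO₃²⁻]^3 = (0.26)^2(3s)^3
(3s)^3 = 8.0×10⁻³⁴ / (0.26)^2 = 1.2×10⁻³²
s = 7.6×10⁻¹² M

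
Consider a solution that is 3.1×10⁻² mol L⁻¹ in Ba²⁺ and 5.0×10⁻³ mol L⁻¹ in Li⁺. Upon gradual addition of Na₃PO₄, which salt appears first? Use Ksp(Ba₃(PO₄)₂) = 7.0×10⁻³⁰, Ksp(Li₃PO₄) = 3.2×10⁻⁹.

Precipitation of each salt begins when its ion product equals Ksp.
For Ba₃(PO₄)₂: [PO₄³⁻] = (Ksp/[Ba²⁺]^3)^(1/2) = 4.8×10⁻¹³ mol L⁻¹
For Li₃PO₄: [PO₄³⁻] = (Ksp/[Li⁺]^3) = 2.6×10⁻² mol L⁻¹
Since Ba₃(PO₄)₂ needs less PO₄³⁻ to reach saturation, it precipitates first.

Ba₃(PO₄)₂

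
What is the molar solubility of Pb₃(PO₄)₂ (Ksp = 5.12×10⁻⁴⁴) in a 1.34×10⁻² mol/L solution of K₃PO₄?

2.19×10⁻¹⁴ M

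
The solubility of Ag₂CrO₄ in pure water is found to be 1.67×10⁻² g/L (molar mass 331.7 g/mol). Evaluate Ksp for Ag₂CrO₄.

Ksp = 5.10×10⁻¹³

s = (1.67×10⁻² g L⁻¹)/(331.7 g mol⁻¹) = 5.0347×10⁻⁵ M
Ag₂CrO₄(s) ⇌ 2 Ag⁺(aq) + CrO₄²⁻(aq)
Let s be the molar solubility. Then [Ag⁺] = 2s and [CrO₄²⁻] = s.
Ksp = [Ag⁺]^2[CrO₄²⁻] = (2s)^2 · s = 4s^3
Ksp = 4 × (5.0347×10⁻⁵)^3 = 5.10×10⁻¹³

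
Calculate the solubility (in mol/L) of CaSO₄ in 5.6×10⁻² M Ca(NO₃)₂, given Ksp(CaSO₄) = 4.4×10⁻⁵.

7.9×10⁻⁴ M

CaSO₄(s) ⇌ Ca²⁺(aq) + SO₄²⁻(aq)
Let s be the solubility of CaSO₄ here. The common ion gives [Ca²⁺] ≈ 5.6×10⁻² M, and [SO₄²⁻] = s.
Ksp = [Ca²⁺][SO₄²⁻] = (5.6×10⁻²)s
s = 4.4×10⁻⁵ / (5.6×10⁻²) = 7.9×10⁻⁴
s = 7.9×10⁻⁴ M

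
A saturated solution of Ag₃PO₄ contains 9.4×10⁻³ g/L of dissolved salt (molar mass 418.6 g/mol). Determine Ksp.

Ksp = 6.9×10⁻¹⁸

s = (9.4×10⁻³ g L⁻¹)/(418.6 g mol⁻¹) = 2.246×10⁻⁵ M
Ag₃PO₄(s) ⇌ 3 Ag⁺(aq) + PO₄³⁻(aq)
Call the molar solubility s, so that [Ag⁺] = 3s and [PO₄³⁻] = s.
Ksp = [Ag⁺]^3[PO₄³⁻] = (3s)^3 · s = 27s^4
Ksp = 27 × (2.246×10⁻⁵)^4 = 6.9×10⁻¹⁸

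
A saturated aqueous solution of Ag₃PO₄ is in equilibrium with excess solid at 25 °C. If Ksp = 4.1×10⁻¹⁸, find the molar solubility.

Ag₃PO₄(s) ⇌ 3 Ag⁺(aq) + PO₄³⁻(aq)
With molar solubility s: [Ag⁺] = 3s, [PO₄³⁻] = s.
Ksp = [Ag⁺]^3[PO₄³⁻] = (3s)^3 · s = 27s^4
27s^4 = 4.1×10⁻¹⁸  ⇒  s^4 = 1.5×10⁻¹⁹
s = (1.5×10⁻¹⁹)^(1/4) = 2.0×10⁻⁵ mol/L

2.0×10⁻⁵ M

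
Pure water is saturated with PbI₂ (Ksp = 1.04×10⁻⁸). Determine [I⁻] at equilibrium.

2.75×10⁻³ M

PbI₂(s) ⇌ Pb²⁺(aq) + 2 I⁻(aq)
For each mole of PbI₂ that dissolves per liter, [Pb²⁺] = s and [I⁻] = 2s; let s denote this solubility.
Ksp = [Pb²⁺][I⁻]^2 = s · (2s)^2 = 4s^3 = 1.04×10⁻⁸
s = 1.38×10⁻³ mol/L
[I⁻] = 2s = 2.75×10⁻³ mol/L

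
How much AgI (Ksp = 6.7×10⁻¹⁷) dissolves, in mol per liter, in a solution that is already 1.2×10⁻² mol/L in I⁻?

5.6×10⁻¹⁵ M

AgI(s) ⇌ Ag⁺(aq) + I⁻(aq)
I⁻ is already present at 1.2×10⁻² mol/L. If s mol/L of AgI dissolves, [Ag⁺] = s while [I⁻] ≈ 1.2×10⁻² mol/L.
Ksp = [Ag⁺][I⁻] = s(1.2×10⁻²)
s = 6.7×10⁻¹⁷ / (1.2×10⁻²) = 5.6×10⁻¹⁵
s = 5.6×10⁻¹⁵ mol/L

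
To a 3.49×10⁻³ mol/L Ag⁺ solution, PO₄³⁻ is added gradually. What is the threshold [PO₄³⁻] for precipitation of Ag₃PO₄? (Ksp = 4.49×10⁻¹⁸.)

1.06×10⁻¹⁰ M

The threshold for precipitation is Q = Ksp.
Ag₃PO₄(s) ⇌ 3 Ag⁺(aq) + PO₄³⁻(aq)
Ksp = [Ag⁺]^3[PO₄³⁻] = [PO₄³⁻](3.49×10⁻³)^3
[PO₄³⁻] = 4.49×10⁻¹⁸ / (3.49×10⁻³)^3 = 1.06×10⁻¹⁰
[PO₄³⁻] = 1.06×10⁻¹⁰ mol/L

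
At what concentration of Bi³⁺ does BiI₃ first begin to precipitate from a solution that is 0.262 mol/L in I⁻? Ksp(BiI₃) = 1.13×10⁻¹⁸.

6.28×10⁻¹⁷ M

Each salt precipitates once Q = Ksp for that salt.
BiI₃(s) ⇌ Bi³⁺(aq) + 3 I⁻(aq)
Ksp = [Bi³⁺][I⁻]^3 = [Bi³⁺](0.262)^3
[Bi³⁺] = 1.13×10⁻¹⁸ / (0.262)^3 = 6.28×10⁻¹⁷
[Bi³⁺] = 6.28×10⁻¹⁷ mol/L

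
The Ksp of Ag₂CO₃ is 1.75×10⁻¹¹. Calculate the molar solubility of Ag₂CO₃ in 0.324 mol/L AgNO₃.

Ag₂CO₃(s) ⇌ 2 Ag⁺(aq) + CO₃²⁻(aq)
The solution already contains Ag⁺ at 0.324 mol/L. Let s be the molar solubility of Ag₂CO₃.
[Ag⁺] ≈ 0.324 mol/L (common ion dominates); [CO₃²⁻] = s.
Ksp = [Ag⁺]^2[CO₃²⁻] = (0.324)^2s
s = 1.75×10⁻¹¹ / (0.324)^2 = 1.67×10⁻¹⁰
s = 1.67×10⁻¹⁰ mol/L

1.67×10⁻¹⁰ M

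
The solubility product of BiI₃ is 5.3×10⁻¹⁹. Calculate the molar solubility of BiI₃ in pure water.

1.2×10⁻⁵ M

BiI₃(s) ⇌ Bi³⁺(aq) + 3 I⁻(aq)
Let s be the molar solubility. Then [Bi³⁺] = s and [I⁻] = 3s.
Ksp = [Bi³⁺][I⁻]^3 = s · (3s)^3 = 27s^4
27s^4 = 5.3×10⁻¹⁹  ⇒  s^4 = 2.0×10⁻²⁰
Taking the 4th root, s = 1.2×10⁻⁵ mol/L.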